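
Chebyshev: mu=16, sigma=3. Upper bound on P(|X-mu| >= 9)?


k = 9/3 = 3
Chebyshev: P(|X-mu| >= k*sigma) <= 1/k^2 = 1/3^2 = 1/9

1/9


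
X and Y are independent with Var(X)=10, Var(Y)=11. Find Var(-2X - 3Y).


Independence => Cov(X,Y)=0
Var(-2X - 3Y) = (-2)^2*Var(X) + (-3)^2*Var(Y)
= 4*10 + 9*11 = 139

139


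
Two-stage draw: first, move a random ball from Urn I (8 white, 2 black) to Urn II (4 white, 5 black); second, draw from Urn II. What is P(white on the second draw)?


P(transfer white) = 8/10 = 4/5; P(transfer black) = 1/5
If white transferred: Urn II has 5 white of 10, so P(white|white moved) = 1/2
If black transferred: Urn II has 4 white of 10, so P(white|black moved) = 2/5
By total probability: P(white) = 4/5*1/2 + 1/5*2/5 = 12/25

12/25


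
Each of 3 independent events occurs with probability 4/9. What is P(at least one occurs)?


P(at least one) = 1 - P(none)
P(none) = (1 - 4/9)^3 = (5/9)^3 = 125/729
P(at least one) = 1 - 125/729 = 604/729

604/729


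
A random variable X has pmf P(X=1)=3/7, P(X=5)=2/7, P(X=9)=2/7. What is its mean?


E[X] = sum(x * P(x))
= 1*3/7 + 5*2/7 + 9*2/7
= 31/7

31/7


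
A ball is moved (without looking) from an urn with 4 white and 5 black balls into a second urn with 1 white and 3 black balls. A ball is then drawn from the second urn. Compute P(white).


P(transfer white) = 4/9; P(transfer black) = 5/9
If white transferred: Urn II has 2 white of 5, so P(white|white moved) = 2/5
If black transferred: Urn II has 1 white of 5, so P(white|black moved) = 1/5
By total probability: P(white) = 4/9*2/5 + 5/9*1/5 = 13/45

13/45


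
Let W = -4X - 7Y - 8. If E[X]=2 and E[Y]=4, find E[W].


E[-4X - 7Y - 8] = -4*E[X] - 7*E[Y] - 8
= (-4)*(2) + (-7)*(4) + (-8)
= -8 - 28 - 8 = -44

-44


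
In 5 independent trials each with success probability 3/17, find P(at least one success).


P(at least one) = 1 - P(none)
P(none) = (1 - 3/17)^5 = (14/17)^5 = 537824/1419857
P(at least one) = 1 - 537824/1419857 = 882033/1419857

882033/1419857


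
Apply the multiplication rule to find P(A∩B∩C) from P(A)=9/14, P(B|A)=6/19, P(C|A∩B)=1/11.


P(A∩B∩C) = P(A) * P(B|A) * P(C|A∩B)
= 9/14 * 6/19 * 1/11
= 27/133 * 1/11 = 27/1463

27/1463


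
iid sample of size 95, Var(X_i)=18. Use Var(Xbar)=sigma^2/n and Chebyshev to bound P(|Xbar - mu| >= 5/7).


Var(Xbar) = Var(X)/n = 18/95
Chebyshev: P(|Xbar-mu| >= 5/7) <= Var(Xbar)/(5/7)^2 = (18/95)/(25/49) = 882/2375

882/2375


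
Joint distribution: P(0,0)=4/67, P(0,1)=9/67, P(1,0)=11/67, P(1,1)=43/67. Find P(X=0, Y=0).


Read from table: P(X=0, Y=0) = 4/67

4/67


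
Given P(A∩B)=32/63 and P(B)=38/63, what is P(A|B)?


P(A|B) = P(A∩B)/P(B) = (32/63)/(38/63) = 32/38 = 16/19

16/19


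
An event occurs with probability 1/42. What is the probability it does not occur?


P(A') = 1 - P(A) = 1 - 1/42 = 41/42

41/42


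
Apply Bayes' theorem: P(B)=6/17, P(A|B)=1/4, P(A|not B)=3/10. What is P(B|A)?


P(A) = P(A|B)P(B) + P(A|B')P(B') = 1/4*6/17 + 3/10*11/17 = 24/85
P(B|A) = P(A|B)P(B)/P(A) = (3/34)/(24/85) = 5/16

5/16


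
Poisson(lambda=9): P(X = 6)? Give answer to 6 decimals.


P(X=6) = e^(-9) * 9^6 / 6!
≈ 0.0001234098041 * 531441 / 720
≈ 0.091090

0.091090


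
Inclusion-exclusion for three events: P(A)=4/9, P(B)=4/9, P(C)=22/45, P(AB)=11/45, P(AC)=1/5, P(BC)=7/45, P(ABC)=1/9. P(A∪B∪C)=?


P(A∪B∪C) = P(A)+P(B)+P(C) - P(AB)-P(AC)-P(BC) + P(ABC)
= 4/9+4/9+22/45 - 11/45-1/5-7/45 + 1/9
= 8/9

8/9


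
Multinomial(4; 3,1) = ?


4! = 24
Denominator: 3!=6 * 1!=1
Coefficient = 24 / 6 = 4

4


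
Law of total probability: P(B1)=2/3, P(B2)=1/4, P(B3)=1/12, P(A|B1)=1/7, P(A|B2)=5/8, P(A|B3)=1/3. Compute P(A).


P(A) = P(A|B1)P(B1) + P(A|B2)P(B2) + P(A|B3)P(B3)
= 1/7*2/3 + 5/8*1/4 + 1/3*1/12
= 2/21 + 5/32 + 1/36 = 563/2016

563/2016


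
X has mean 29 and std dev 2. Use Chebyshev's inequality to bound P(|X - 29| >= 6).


k = 6/2 = 3
Chebyshev: P(|X-mu| >= k*sigma) <= 1/k^2 = 1/3^2 = 1/9

1/9


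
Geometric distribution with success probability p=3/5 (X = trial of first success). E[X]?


For geometric (trials until first success), E[X] = 1/p = 1/(3/5) = 5/3

5/3


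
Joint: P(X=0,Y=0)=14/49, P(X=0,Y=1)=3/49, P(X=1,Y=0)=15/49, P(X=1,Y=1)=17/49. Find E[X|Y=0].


P(Y=0) = 29/49
E[X|Y=0] = (0*14 + 1*15)/29 = 15/29

15/29


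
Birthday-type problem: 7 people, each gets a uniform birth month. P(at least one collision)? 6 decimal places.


P(all different) = prod((12-i)/12 for i=0..6) = 0.111400
P(at least one match) = 1 - 0.111400 = 0.888600

0.888600


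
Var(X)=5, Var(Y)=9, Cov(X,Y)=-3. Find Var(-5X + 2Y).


Var(-5X + 2Y) = (-5)^2*Var(X) + 2^2*Var(Y) + 2*(-5)*2*Cov(X,Y)
= 25*5 + 4*9 - 20*(-3)
= 125 + 36 + 60 = 221

221


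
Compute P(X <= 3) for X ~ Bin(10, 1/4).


P(X<=3) = P(X=0) + P(X=1) + P(X=2) + P(X=3)
= 59049/1048576 + 98415/524288 + 295245/1048576 + 32805/131072
= 203391/262144

203391/262144


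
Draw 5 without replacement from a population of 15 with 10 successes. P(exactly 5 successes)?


P(X=5) = C(10,5)*C(5,0) / C(15,5)
= 252*1 / 3003
= 252/3003 = 12/143

12/143


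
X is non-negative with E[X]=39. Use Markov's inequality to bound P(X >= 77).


Markov: P(X >= a) <= E[X]/a
P(X >= 77) <= 39/77

39/77


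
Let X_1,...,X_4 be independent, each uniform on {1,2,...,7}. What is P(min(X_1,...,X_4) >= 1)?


P(min >= 1) = P(all X_i >= 1) = (P(X_1 >= 1))^4
= (7/7)^4 = 1^4 = 1

1


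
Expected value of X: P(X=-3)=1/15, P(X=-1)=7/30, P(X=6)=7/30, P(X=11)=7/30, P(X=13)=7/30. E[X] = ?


E[X] = sum(x * P(x))
= -3*1/15 - 1*7/30 + 6*7/30 + 11*7/30 + 13*7/30
= 197/30

197/30


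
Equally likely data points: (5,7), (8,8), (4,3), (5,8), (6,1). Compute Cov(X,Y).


E[X]=28/5, E[Y]=27/5, E[XY]=157/5
Cov(X,Y) = E[XY] - E[X]E[Y] = 157/5 - 28/5*27/5 = 29/25

29/25


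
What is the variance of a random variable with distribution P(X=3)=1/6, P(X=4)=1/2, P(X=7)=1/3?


E[X] = 29/6, E[X^2] = 155/6
Var(X) = E[X^2] - (E[X])^2 = 155/6 - (29/6)^2 = 89/36

89/36


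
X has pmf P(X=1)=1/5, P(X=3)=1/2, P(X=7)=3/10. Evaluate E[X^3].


E[X^3] = sum(x^3 * P(x))
= 1*1/5 + 27*1/2 + 343*3/10
= 583/5

583/5


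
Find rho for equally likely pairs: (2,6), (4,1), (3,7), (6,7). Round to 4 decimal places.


Cov(X,Y) = 0.0625, Var(X) = 2.1875, Var(Y) = 6.1875
rho = Cov/(sqrt(VarX)*sqrt(VarY)) = 0.0170

0.0170


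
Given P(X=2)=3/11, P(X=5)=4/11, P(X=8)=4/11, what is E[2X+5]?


E[2X+5] = sum(g(x)*P(x))
= 9*3/11 + 15*4/11 + 21*4/11
= 171/11

171/11


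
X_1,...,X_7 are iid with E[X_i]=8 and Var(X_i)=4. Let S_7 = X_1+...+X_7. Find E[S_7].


E[S_n] = n*E[X_1] = 7*8 = 56

56


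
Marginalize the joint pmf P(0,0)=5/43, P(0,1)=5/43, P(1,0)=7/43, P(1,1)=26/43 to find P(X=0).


P(X=0) = P(0,0)+P(0,1) = 5/43 + 5/43 = 10/43

10/43


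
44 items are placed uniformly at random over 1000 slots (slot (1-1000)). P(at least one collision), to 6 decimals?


P(all different) = prod((1000-i)/1000 for i=0..43) = 0.382884
P(at least one match) = 1 - 0.382884 = 0.617116

0.617116


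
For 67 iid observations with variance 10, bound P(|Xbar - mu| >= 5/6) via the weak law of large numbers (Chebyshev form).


Var(Xbar) = Var(X)/n = 10/67
Chebyshev: P(|Xbar-mu| >= 5/6) <= Var(Xbar)/(5/6)^2 = (10/67)/(25/36) = 72/335

72/335


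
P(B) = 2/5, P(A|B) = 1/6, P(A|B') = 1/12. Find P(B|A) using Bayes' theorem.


P(A) = P(A|B)P(B) + P(A|B')P(B') = 1/6*2/5 + 1/12*3/5 = 7/60
P(B|A) = P(A|B)P(B)/P(A) = (1/15)/(7/60) = 4/7

4/7


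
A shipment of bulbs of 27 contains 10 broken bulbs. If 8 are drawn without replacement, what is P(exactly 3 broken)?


P(X=3) = C(10,3)*C(17,5) / C(27,8)
= 120*6188 / 2220075
= 742560/2220075 = 3808/11385

3808/11385


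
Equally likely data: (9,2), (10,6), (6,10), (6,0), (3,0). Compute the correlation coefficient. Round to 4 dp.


Cov(X,Y) = 3.1200, Var(X) = 6.1600, Var(Y) = 15.0400
rho = Cov/(sqrt(VarX)*sqrt(VarY)) = 0.3241

0.3241


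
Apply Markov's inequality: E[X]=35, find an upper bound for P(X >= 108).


Markov: P(X >= a) <= E[X]/a
P(X >= 108) <= 35/108

35/108


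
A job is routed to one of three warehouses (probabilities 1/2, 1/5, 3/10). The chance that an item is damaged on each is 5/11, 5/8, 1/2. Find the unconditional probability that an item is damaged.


P(A) = P(A|B1)P(B1) + P(A|B2)P(B2) + P(A|B3)P(B3)
= 5/11*1/2 + 5/8*1/5 + 1/2*3/10
= 5/22 + 1/8 + 3/20 = 221/440

221/440


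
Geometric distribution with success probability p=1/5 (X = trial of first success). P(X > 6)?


P(X > 6) = P(first 6 trials all fail) = (1-p)^6 = (4/5)^6 = 4096/15625

4096/15625


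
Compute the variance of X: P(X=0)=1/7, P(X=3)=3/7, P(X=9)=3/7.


E[X] = 36/7, E[X^2] = 270/7
Var(X) = E[X^2] - (E[X])^2 = 270/7 - (36/7)^2 = 594/49

594/49


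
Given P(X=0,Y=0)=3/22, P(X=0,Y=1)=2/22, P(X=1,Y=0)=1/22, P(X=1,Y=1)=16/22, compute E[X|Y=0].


P(Y=0) = 4/22
E[X|Y=0] = (0*3 + 1*1)/4 = 1/4

1/4


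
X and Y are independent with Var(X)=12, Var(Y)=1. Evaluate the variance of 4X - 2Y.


Independence => Cov(X,Y)=0
Var(4X - 2Y) = 4^2*Var(X) + (-2)^2*Var(Y)
= 16*12 + 4*1 = 196

196


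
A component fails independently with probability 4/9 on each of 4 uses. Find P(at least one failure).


P(at least one) = 1 - P(none)
P(none) = (1 - 4/9)^4 = (5/9)^4 = 625/6561
P(at least one) = 1 - 625/6561 = 5936/6561

5936/6561


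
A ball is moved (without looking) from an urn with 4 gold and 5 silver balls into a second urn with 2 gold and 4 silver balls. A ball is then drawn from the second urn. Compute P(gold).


P(transfer gold) = 4/9; P(transfer silver) = 5/9
If gold transferred: Urn II has 3 gold of 7, so P(gold|gold moved) = 3/7
If silver transferred: Urn II has 2 gold of 7, so P(gold|silver moved) = 2/7
By total probability: P(gold) = 4/9*3/7 + 5/9*2/7 = 22/63

22/63


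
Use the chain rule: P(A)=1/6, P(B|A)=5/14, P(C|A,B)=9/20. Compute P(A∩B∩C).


P(A∩B∩C) = P(A) * P(B|A) * P(C|A∩B)
= 1/6 * 5/14 * 9/20
= 5/84 * 9/20 = 3/112

3/112


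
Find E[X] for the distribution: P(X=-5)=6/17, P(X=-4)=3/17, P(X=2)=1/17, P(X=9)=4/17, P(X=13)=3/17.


E[X] = sum(x * P(x))
= -5*6/17 - 4*3/17 + 2*1/17 + 9*4/17 + 13*3/17
= 35/17

35/17


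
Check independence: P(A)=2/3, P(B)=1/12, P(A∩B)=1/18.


P(A)*P(B) = 2/3*1/12 = 1/18
P(A∩B) = 1/18, which equals P(A)P(B), so independent

Yes, A and B are independent


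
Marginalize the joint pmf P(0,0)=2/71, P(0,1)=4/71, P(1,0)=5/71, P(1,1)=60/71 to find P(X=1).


P(X=1) = P(1,0)+P(1,1) = 5/71 + 60/71 = 65/71

65/71


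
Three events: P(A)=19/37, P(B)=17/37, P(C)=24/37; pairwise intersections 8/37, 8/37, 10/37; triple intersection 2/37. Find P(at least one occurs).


P(A∪B∪C) = P(A)+P(B)+P(C) - P(AB)-P(AC)-P(BC) + P(ABC)
= 19/37+17/37+24/37 - 8/37-8/37-10/37 + 2/37
= 36/37

36/37


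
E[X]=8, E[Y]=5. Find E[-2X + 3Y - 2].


E[-2X + 3Y - 2] = -2*E[X] + 3*E[Y] - 2
= (-2)*(8) + (3)*(5) + (-2)
= -16 + 15 - 2 = -3

-3


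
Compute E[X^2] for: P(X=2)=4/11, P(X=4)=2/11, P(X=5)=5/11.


E[X^2] = sum(x^2 * P(x))
= 4*4/11 + 16*2/11 + 25*5/11
= 173/11

173/11


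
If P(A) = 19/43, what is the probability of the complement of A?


P(A') = 1 - P(A) = 1 - 19/43 = 24/43

24/43


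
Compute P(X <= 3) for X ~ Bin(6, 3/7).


P(X<=3) = P(X=0) + P(X=1) + P(X=2) + P(X=3)
= 4096/117649 + 18432/117649 + 34560/117649 + 34560/117649
= 91648/117649

91648/117649


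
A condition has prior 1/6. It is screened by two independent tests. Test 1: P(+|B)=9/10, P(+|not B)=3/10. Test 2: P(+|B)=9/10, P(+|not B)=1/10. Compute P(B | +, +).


After test 1: P(+) = 9/10*1/6 + 3/10*5/6 = 2/5
P(B|+) = (3/20)/(2/5) = 3/8
After test 2 (use post1 as new prior): P(+) = 9/10*3/8 + 1/10*5/8 = 2/5
P(B|+,+) = (27/80)/(2/5) = 27/32

27/32


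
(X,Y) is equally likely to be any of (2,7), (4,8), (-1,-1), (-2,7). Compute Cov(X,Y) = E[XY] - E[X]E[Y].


E[X]=3/4, E[Y]=21/4, E[XY]=33/4
Cov(X,Y) = E[XY] - E[X]E[Y] = 33/4 - 3/4*21/4 = 69/16

69/16


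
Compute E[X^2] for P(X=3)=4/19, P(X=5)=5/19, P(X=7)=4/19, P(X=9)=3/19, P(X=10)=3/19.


E[X^2] = sum(g(x)*P(x))
= 9*4/19 + 25*5/19 + 49*4/19 + 81*3/19 + 100*3/19
= 900/19

900/19


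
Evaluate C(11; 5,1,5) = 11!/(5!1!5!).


11! = 39916800
Denominator: 5!=120 * 1!=1 * 5!=120
Coefficient = 39916800 / 14400 = 2772

2772


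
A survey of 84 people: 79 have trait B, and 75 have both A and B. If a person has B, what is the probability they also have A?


P(A|B) = P(A∩B)/P(B) = (75/84)/(79/84) = 75/79

75/79


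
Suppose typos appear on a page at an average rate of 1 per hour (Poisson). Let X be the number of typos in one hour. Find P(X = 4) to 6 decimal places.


P(X=4) = e^(-1) * 1^4 / 4!
≈ 0.3678794412 * 1 / 24
≈ 0.015328

0.015328


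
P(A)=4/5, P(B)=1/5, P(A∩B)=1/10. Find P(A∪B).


P(A∪B) = P(A) + P(B) - P(A∩B)
= 4/5 + 1/5 - 1/10 = 9/10

9/10


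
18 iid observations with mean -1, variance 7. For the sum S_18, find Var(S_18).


By independence, Var(S_n) = n*Var(X_1) = 18*7 = 126

126


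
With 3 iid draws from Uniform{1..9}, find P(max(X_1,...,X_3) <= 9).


P(max <= 9) = P(all X_i <= 9) = (P(X_1 <= 9))^3
= (9/9)^3 = 1^3 = 1

1


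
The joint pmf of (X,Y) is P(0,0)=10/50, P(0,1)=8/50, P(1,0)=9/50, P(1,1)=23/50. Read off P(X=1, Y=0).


Read from table: P(X=1, Y=0) = 9/50

9/50


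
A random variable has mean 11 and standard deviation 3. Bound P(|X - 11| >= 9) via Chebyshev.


k = 9/3 = 3
Chebyshev: P(|X-mu| >= k*sigma) <= 1/k^2 = 1/3^2 = 1/9

1/9


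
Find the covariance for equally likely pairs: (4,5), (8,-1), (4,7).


E[X]=16/3, E[Y]=11/3, E[XY]=40/3
Cov(X,Y) = E[XY] - E[X]E[Y] = 40/3 - 16/3*11/3 = -56/9

-56/9


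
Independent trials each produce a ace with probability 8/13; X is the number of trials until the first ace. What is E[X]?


For geometric (trials until first success), E[X] = 1/p = 1/(8/13) = 13/8

13/8


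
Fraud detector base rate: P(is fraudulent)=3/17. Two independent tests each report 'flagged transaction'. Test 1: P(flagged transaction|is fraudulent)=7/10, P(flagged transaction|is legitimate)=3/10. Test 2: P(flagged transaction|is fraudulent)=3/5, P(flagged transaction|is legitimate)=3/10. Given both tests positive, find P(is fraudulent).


After test 1: P(+) = 7/10*3/17 + 3/10*14/17 = 63/170
P(B|+) = (21/170)/(63/170) = 1/3
After test 2 (use post1 as new prior): P(+) = 3/5*1/3 + 3/10*2/3 = 2/5
P(B|+,+) = (1/5)/(2/5) = 1/2

1/2


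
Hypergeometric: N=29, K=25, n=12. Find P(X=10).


P(X=10) = C(25,10)*C(4,2) / C(29,12)
= 3268760*6 / 51895935
= 19612560/51895935 = 2992/7917

2992/7917


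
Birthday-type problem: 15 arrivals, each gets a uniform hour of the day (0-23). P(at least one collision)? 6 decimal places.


P(all different) = prod((24-i)/24 for i=0..14) = 0.003387
P(at least one match) = 1 - 0.003387 = 0.996613

0.996613


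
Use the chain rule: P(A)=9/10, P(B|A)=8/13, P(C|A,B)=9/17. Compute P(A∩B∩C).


P(A∩B∩C) = P(A) * P(B|A) * P(C|A∩B)
= 9/10 * 8/13 * 9/17
= 36/65 * 9/17 = 324/1105

324/1105


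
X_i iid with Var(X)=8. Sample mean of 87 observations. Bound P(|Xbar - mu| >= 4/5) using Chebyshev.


Var(Xbar) = Var(X)/n = 8/87
Chebyshev: P(|Xbar-mu| >= 4/5) <= Var(Xbar)/(4/5)^2 = (8/87)/(16/25) = 25/174

25/174


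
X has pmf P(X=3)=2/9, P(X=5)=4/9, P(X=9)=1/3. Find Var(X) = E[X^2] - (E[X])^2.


E[X] = 53/9, E[X^2] = 361/9
Var(X) = E[X^2] - (E[X])^2 = 361/9 - (53/9)^2 = 440/81

440/81


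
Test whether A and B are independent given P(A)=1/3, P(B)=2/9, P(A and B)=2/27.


P(A)*P(B) = 1/3*2/9 = 2/27
P(A∩B) = 2/27, which equals P(A)P(B), so independent

Yes, A and B are independent


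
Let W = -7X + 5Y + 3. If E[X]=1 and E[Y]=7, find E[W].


E[-7X + 5Y + 3] = -7*E[X] + 5*E[Y] + 3
= (-7)*(1) + (5)*(7) + (3)
= -7 + 35 + 3 = 31

31


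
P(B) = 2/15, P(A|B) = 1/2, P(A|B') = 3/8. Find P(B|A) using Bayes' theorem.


P(A) = P(A|B)P(B) + P(A|B')P(B') = 1/2*2/15 + 3/8*13/15 = 47/120
P(B|A) = P(A|B)P(B)/P(A) = (1/15)/(47/120) = 8/47

8/47


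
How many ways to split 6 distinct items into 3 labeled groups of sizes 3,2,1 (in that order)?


6! = 720
Denominator: 3!=6 * 2!=2 * 1!=1
Coefficient = 720 / 12 = 60

60


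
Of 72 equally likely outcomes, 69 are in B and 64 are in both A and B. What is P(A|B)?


P(A|B) = P(A∩B)/P(B) = (64/72)/(69/72) = 64/69

64/69


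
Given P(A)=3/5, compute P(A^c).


P(A') = 1 - P(A) = 1 - 3/5 = 2/5

2/5


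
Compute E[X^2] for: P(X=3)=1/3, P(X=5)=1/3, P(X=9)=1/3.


E[X^2] = sum(x^2 * P(x))
= 9*1/3 + 25*1/3 + 81*1/3
= 115/3

115/3


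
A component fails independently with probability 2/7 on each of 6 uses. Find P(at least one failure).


P(at least one) = 1 - P(none)
P(none) = (1 - 2/7)^6 = (5/7)^6 = 15625/117649
P(at least one) = 1 - 15625/117649 = 102024/117649

102024/117649


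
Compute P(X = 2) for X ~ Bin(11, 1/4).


P(X=2) = C(11,2) * p^2 * (1-p)^9
= 55 * 1/16 * 19683/262144
= 1082565/4194304

1082565/4194304


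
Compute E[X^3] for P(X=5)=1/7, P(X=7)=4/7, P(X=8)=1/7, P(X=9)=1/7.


E[X^3] = sum(g(x)*P(x))
= 125*1/7 + 343*4/7 + 512*1/7 + 729*1/7
= 2738/7

2738/7


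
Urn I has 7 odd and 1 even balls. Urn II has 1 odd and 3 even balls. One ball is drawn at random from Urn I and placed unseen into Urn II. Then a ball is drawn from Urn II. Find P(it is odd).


P(transfer odd) = 7/8; P(transfer even) = 1/8
If odd transferred: Urn II has 2 odd of 5, so P(odd|odd moved) = 2/5
If even transferred: Urn II has 1 odd of 5, so P(odd|even moved) = 1/5
By total probability: P(odd) = 7/8*2/5 + 1/8*1/5 = 3/8

3/8


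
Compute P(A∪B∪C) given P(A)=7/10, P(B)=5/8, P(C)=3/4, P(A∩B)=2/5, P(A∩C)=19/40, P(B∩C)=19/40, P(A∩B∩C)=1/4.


P(A∪B∪C) = P(A)+P(B)+P(C) - P(AB)-P(AC)-P(BC) + P(ABC)
= 7/10+5/8+3/4 - 2/5-19/40-19/40 + 1/4
= 39/40

39/40


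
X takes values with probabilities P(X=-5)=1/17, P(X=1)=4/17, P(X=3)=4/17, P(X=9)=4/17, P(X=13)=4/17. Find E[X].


E[X] = sum(x * P(x))
= -5*1/17 + 1*4/17 + 3*4/17 + 9*4/17 + 13*4/17
= 99/17

99/17


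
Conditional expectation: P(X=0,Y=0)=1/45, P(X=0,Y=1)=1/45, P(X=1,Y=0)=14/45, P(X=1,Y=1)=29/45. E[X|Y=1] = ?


P(Y=1) = 30/45
E[X|Y=1] = (0*1 + 1*29)/30 = 29/30

29/30


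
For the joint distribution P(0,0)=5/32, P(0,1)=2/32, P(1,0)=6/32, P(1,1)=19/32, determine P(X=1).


P(X=1) = P(1,0)+P(1,1) = 6/32 + 19/32 = 25/32

25/32


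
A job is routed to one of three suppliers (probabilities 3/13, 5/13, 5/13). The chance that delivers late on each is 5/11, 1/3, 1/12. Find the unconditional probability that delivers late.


P(A) = P(A|B1)P(B1) + P(A|B2)P(B2) + P(A|B3)P(B3)
= 5/11*3/13 + 1/3*5/13 + 1/12*5/13
= 15/143 + 5/39 + 5/156 = 35/132

35/132


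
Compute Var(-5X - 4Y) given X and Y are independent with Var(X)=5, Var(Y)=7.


Independence => Cov(X,Y)=0
Var(-5X - 4Y) = (-5)^2*Var(X) + (-4)^2*Var(Y)
= 25*5 + 16*7 = 237

237


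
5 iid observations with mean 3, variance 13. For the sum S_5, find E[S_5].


E[S_n] = n*E[X_1] = 5*3 = 15

15


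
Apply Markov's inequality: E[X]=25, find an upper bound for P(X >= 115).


Markov: P(X >= a) <= E[X]/a
P(X >= 115) <= 25/115 = 5/23

5/23


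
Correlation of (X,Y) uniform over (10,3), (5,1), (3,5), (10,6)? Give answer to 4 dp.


Cov(X,Y) = 1.2500, Var(X) = 9.5000, Var(Y) = 3.6875
rho = Cov/(sqrt(VarX)*sqrt(VarY)) = 0.2112

0.2112


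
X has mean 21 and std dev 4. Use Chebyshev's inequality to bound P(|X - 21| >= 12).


k = 12/4 = 3
Chebyshev: P(|X-mu| >= k*sigma) <= 1/k^2 = 1/3^2 = 1/9

1/9


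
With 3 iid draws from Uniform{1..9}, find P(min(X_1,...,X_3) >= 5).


P(min >= 5) = P(all X_i >= 5) = (P(X_1 >= 5))^3
= (5/9)^3 = 125/729

125/729


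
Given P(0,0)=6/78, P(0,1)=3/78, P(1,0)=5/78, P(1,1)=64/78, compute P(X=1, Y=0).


Read from table: P(X=1, Y=0) = 5/78

5/78


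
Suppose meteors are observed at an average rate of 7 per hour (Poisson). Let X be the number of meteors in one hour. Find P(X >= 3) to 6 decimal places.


P(X>=3) = 1 - P(X<=2) = 1 - (e^(-7)*7^0/0! + e^(-7)*7^1/1! + e^(-7)*7^2/2!)
≈ 1 - (0.0009118820 + 0.0063831738 + 0.0223411082)
= 1 - 0.0296361640 = 0.9703638360
≈ 0.970364

0.970364


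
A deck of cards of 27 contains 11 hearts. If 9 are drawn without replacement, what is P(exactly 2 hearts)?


P(X=2) = C(11,2)*C(16,7) / C(27,9)
= 55*11440 / 4686825
= 629200/4686825 = 176/1311

176/1311


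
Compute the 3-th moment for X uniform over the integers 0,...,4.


E[X^3] = (1/5) * sum(x^3 for x=0..4)
= 100/5 = 20

20


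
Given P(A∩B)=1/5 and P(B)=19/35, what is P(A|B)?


P(A|B) = P(A∩B)/P(B) = (7/35)/(19/35) = 7/19

7/19


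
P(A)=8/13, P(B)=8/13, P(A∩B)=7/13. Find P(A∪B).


P(A∪B) = P(A) + P(B) - P(A∩B)
= 8/13 + 8/13 - 7/13 = 9/13

9/13


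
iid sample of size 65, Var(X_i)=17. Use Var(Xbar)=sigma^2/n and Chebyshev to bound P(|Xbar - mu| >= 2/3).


Var(Xbar) = Var(X)/n = 17/65
Chebyshev: P(|Xbar-mu| >= 2/3) <= Var(Xbar)/(2/3)^2 = (17/65)/(4/9) = 153/260

153/260


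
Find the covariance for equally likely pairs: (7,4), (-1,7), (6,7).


E[X]=4, E[Y]=6, E[XY]=21
Cov(X,Y) = E[XY] - E[X]E[Y] = 21 - 4*6 = -3

-3


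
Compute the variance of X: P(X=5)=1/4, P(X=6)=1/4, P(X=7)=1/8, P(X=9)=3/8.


E[X] = 7, E[X^2] = 207/4
Var(X) = E[X^2] - (E[X])^2 = 207/4 - (7)^2 = 11/4

11/4


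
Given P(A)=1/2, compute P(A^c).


P(A') = 1 - P(A) = 1 - 1/2 = 1/2

1/2


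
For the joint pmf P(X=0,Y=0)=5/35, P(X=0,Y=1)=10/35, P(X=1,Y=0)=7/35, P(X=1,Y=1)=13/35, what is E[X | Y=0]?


P(Y=0) = 12/35
E[X|Y=0] = (0*5 + 1*7)/12 = 7/12

7/12


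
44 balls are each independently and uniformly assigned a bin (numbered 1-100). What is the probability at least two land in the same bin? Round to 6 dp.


P(all different) = prod((100-i)/100 for i=0..43) = 0.000013
P(at least one match) = 1 - 0.000013 = 0.999987

0.999987


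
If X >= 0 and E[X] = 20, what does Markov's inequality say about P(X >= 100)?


Markov: P(X >= a) <= E[X]/a
P(X >= 100) <= 20/100 = 1/5

1/5


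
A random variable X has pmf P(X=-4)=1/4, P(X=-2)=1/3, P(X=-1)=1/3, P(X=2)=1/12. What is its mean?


E[X] = sum(x * P(x))
= -4*1/4 - 2*1/3 - 1*1/3 + 2*1/12
= -11/6

-11/6


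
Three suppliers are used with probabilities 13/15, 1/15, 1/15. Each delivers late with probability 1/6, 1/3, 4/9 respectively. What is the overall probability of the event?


P(A) = P(A|B1)P(B1) + P(A|B2)P(B2) + P(A|B3)P(B3)
= 1/6*13/15 + 1/3*1/15 + 4/9*1/15
= 13/90 + 1/45 + 4/135 = 53/270

53/270


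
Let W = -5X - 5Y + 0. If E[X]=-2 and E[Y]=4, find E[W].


E[-5X - 5Y + 0] = -5*E[X] - 5*E[Y] + 0
= (-5)*(-2) + (-5)*(4) + (0)
= 10 - 20 + 0 = -10

-10


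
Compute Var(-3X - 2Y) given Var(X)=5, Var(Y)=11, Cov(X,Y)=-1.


Var(-3X - 2Y) = (-3)^2*Var(X) + (-2)^2*Var(Y) + 2*(-3)*(-2)*Cov(X,Y)
= 9*5 + 4*11 + 12*(-1)
= 45 + 44 - 12 = 77

77


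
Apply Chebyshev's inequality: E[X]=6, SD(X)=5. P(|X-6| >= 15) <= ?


k = 15/5 = 3
Chebyshev: P(|X-mu| >= k*sigma) <= 1/k^2 = 1/3^2 = 1/9

1/9


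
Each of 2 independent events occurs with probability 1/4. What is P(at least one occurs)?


P(at least one) = 1 - P(none)
P(none) = (1 - 1/4)^2 = (3/4)^2 = 9/16
P(at least one) = 1 - 9/16 = 7/16

7/16


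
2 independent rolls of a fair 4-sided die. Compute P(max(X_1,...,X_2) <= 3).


P(max <= 3) = P(all X_i <= 3) = (P(X_1 <= 3))^2
= (3/4)^2 = 9/16

9/16


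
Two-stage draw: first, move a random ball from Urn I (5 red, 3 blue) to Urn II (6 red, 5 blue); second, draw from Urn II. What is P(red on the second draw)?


P(transfer red) = 5/8; P(transfer blue) = 3/8
If red transferred: Urn II has 7 red of 12, so P(red|red moved) = 7/12
If blue transferred: Urn II has 6 red of 12, so P(red|blue moved) = 1/2
By total probability: P(red) = 5/8*7/12 + 3/8*1/2 = 53/96

53/96


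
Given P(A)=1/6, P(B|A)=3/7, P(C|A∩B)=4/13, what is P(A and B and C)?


P(A∩B∩C) = P(A) * P(B|A) * P(C|A∩B)
= 1/6 * 3/7 * 4/13
= 1/14 * 4/13 = 2/91

2/91


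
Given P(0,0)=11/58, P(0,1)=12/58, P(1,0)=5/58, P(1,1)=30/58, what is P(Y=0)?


P(Y=0) = P(0,0)+P(1,0) = 11/58 + 5/58 = 16/58 = 8/29

8/29


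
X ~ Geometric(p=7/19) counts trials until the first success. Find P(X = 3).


P(X=3) = (1-p)^2 * p = (12/19)^2 * 7/19
= 144/361 * 7/19 = 1008/6859

1008/6859


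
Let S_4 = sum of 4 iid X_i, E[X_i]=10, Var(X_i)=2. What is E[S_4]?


E[S_n] = n*E[X_1] = 4*10 = 40

40


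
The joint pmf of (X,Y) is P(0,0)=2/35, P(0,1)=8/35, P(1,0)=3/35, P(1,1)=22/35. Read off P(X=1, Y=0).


Read from table: P(X=1, Y=0) = 3/35

3/35


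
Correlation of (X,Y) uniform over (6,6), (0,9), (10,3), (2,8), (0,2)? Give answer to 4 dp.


Cov(X,Y) = -3.7600, Var(X) = 15.0400, Var(Y) = 7.4400
rho = Cov/(sqrt(VarX)*sqrt(VarY)) = -0.3554

-0.3554


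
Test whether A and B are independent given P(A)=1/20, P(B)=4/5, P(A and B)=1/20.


P(A)*P(B) = 1/20*4/5 = 1/25
P(A∩B) = 1/20 != 1/25, so not independent

No, A and B are not independent


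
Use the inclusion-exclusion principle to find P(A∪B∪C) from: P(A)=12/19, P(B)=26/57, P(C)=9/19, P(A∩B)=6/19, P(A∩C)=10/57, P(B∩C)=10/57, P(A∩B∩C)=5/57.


P(A∪B∪C) = P(A)+P(B)+P(C) - P(AB)-P(AC)-P(BC) + P(ABC)
= 12/19+26/57+9/19 - 6/19-10/57-10/57 + 5/57
= 56/57

56/57


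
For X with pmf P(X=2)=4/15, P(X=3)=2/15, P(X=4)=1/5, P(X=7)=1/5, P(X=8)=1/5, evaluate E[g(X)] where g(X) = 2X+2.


E[2X+2] = sum(g(x)*P(x))
= 6*4/15 + 8*2/15 + 10*1/5 + 16*1/5 + 18*1/5
= 172/15

172/15


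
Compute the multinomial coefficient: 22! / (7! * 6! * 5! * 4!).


22! = 1124000727777607680000
Denominator: 7!=5040 * 6!=720 * 5!=120 * 4!=24
Coefficient = 1124000727777607680000 / 10450944000 = 107550162720

107550162720


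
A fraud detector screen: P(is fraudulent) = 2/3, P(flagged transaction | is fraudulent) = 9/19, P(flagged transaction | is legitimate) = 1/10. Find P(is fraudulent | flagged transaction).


P(A) = P(A|B)P(B) + P(A|B')P(B') = 9/19*2/3 + 1/10*1/3 = 199/570
P(B|A) = P(A|B)P(B)/P(A) = (6/19)/(199/570) = 180/199

180/199


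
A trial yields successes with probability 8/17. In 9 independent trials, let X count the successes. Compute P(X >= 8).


P(X>=8) = P(X=8) + P(X=9)
= 1358954496/118587876497 + 134217728/118587876497
= 1493172224/118587876497

1493172224/118587876497


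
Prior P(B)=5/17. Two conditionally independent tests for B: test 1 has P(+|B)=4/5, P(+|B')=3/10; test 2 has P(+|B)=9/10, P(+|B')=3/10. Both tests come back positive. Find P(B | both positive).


After test 1: P(+) = 4/5*5/17 + 3/10*12/17 = 38/85
P(B|+) = (4/17)/(38/85) = 10/19
After test 2 (use post1 as new prior): P(+) = 9/10*10/19 + 3/10*9/19 = 117/190
P(B|+,+) = (9/19)/(117/190) = 10/13

10/13


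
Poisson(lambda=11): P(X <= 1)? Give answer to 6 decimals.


P(X<=1) = e^(-11)*11^0/0! + e^(-11)*11^1/1!
≈ 0.0000167017 + 0.0001837187
= 0.0002004204
≈ 0.000200

0.000200


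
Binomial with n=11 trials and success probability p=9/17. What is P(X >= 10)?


P(X>=10) = P(X=10) + P(X=11)
= 306837027288/34271896307633 + 31381059609/34271896307633
= 338218086897/34271896307633

338218086897/34271896307633


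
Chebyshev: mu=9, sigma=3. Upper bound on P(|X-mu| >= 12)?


k = 12/3 = 4
Chebyshev: P(|X-mu| >= k*sigma) <= 1/k^2 = 1/4^2 = 1/16

1/16


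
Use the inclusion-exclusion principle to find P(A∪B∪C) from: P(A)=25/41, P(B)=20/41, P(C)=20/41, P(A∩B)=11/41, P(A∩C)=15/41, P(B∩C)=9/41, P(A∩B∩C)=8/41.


P(A∪B∪C) = P(A)+P(B)+P(C) - P(AB)-P(AC)-P(BC) + P(ABC)
= 25/41+20/41+20/41 - 11/41-15/41-9/41 + 8/41
= 38/41

38/41


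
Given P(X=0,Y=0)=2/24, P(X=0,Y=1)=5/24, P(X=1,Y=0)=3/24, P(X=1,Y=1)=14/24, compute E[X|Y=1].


P(Y=1) = 19/24
E[X|Y=1] = (0*5 + 1*14)/19 = 14/19

14/19


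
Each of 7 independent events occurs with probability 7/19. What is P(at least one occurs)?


P(at least one) = 1 - P(none)
P(none) = (1 - 7/19)^7 = (12/19)^7 = 35831808/893871739
P(at least one) = 1 - 35831808/893871739 = 858039931/893871739

858039931/893871739


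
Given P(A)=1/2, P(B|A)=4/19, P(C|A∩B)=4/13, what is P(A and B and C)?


P(A∩B∩C) = P(A) * P(B|A) * P(C|A∩B)
= 1/2 * 4/19 * 4/13
= 2/19 * 4/13 = 8/247

8/247


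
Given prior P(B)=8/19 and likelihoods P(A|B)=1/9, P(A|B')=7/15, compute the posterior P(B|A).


P(A) = P(A|B)P(B) + P(A|B')P(B') = 1/9*8/19 + 7/15*11/19 = 271/855
P(B|A) = P(A|B)P(B)/P(A) = (8/171)/(271/855) = 40/271

40/271


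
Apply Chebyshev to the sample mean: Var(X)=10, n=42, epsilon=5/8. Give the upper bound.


Var(Xbar) = Var(X)/n = 10/42
Chebyshev: P(|Xbar-mu| >= 5/8) <= Var(Xbar)/(5/8)^2 = (5/21)/(25/64) = 64/105

64/105


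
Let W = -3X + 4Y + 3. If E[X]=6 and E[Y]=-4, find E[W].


E[-3X + 4Y + 3] = -3*E[X] + 4*E[Y] + 3
= (-3)*(6) + (4)*(-4) + (3)
= -18 - 16 + 3 = -31

-31


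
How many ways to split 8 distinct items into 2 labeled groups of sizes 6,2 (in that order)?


8! = 40320
Denominator: 6!=720 * 2!=2
Coefficient = 40320 / 1440 = 28

28


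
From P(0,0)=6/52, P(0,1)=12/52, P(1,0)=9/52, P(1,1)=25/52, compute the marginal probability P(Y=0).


P(Y=0) = P(0,0)+P(1,0) = 6/52 + 9/52 = 15/52

15/52


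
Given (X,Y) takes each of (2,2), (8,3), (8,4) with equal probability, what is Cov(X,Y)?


E[X]=6, E[Y]=3, E[XY]=20
Cov(X,Y) = E[XY] - E[X]E[Y] = 20 - 6*3 = 2

2


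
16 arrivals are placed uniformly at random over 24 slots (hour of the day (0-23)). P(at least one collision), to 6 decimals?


P(all different) = prod((24-i)/24 for i=0..15) = 0.001270
P(at least one match) = 1 - 0.001270 = 0.998730

0.998730


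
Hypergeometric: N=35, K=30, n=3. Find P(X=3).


P(X=3) = C(30,3)*C(5,0) / C(35,3)
= 4060*1 / 6545
= 4060/6545 = 116/187

116/187


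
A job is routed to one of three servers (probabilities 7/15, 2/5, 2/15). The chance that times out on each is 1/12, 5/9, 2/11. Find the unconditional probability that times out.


P(A) = P(A|B1)P(B1) + P(A|B2)P(B2) + P(A|B3)P(B3)
= 1/12*7/15 + 5/9*2/5 + 2/11*2/15
= 7/180 + 2/9 + 4/165 = 113/396

113/396


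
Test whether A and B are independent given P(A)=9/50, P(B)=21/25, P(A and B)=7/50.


P(A)*P(B) = 9/50*21/25 = 189/1250
P(A∩B) = 7/50 != 189/1250, so not independent

No, A and B are not independent


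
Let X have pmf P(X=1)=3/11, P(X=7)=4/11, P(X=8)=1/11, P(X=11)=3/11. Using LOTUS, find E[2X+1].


E[2X+1] = sum(g(x)*P(x))
= 3*3/11 + 15*4/11 + 17*1/11 + 23*3/11
= 155/11

155/11


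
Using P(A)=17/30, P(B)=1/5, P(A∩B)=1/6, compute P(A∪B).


P(A∪B) = P(A) + P(B) - P(A∩B)
= 17/30 + 1/5 - 1/6 = 3/5

3/5


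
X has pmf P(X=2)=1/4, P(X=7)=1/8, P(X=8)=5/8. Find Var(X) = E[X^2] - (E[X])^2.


E[X] = 51/8, E[X^2] = 377/8
Var(X) = E[X^2] - (E[X])^2 = 377/8 - (51/8)^2 = 415/64

415/64


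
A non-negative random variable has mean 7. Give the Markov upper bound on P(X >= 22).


Markov: P(X >= a) <= E[X]/a
P(X >= 22) <= 7/22

7/22


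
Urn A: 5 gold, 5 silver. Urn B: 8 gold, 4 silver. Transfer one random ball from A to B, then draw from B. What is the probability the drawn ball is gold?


P(transfer gold) = 5/10 = 1/2; P(transfer silver) = 1/2
If gold transferred: Urn II has 9 gold of 13, so P(gold|gold moved) = 9/13
If silver transferred: Urn II has 8 gold of 13, so P(gold|silver moved) = 8/13
By total probability: P(gold) = 1/2*9/13 + 1/2*8/13 = 17/26

17/26


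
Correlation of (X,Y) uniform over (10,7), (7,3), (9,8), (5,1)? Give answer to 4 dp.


Cov(X,Y) = 5.1875, Var(X) = 3.6875, Var(Y) = 8.1875
rho = Cov/(sqrt(VarX)*sqrt(VarY)) = 0.9441

0.9441


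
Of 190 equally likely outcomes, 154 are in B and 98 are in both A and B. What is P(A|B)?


P(A|B) = P(A∩B)/P(B) = (98/190)/(154/190) = 98/154 = 7/11

7/11


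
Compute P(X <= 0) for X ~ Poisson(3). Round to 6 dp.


P(X<=0) = e^(-3)*3^0/0!
≈ 0.0497870684
≈ 0.049787

0.049787


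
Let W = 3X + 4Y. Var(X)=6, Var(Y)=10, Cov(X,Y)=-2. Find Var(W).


Var(3X + 4Y) = 3^2*Var(X) + 4^2*Var(Y) + 2*3*4*Cov(X,Y)
= 9*6 + 16*10 + 24*(-2)
= 54 + 160 - 48 = 166

166


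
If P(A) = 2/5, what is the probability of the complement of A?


P(A') = 1 - P(A) = 1 - 2/5 = 3/5

3/5


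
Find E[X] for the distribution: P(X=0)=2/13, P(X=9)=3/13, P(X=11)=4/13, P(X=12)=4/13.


E[X] = sum(x * P(x))
= 0*2/13 + 9*3/13 + 11*4/13 + 12*4/13
= 119/13

119/13


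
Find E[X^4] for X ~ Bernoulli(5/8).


For Bernoulli: X in {0,1}
E[X^4] = 0^4*(1-5/8) + 1^4*5/8 = 5/8

5/8


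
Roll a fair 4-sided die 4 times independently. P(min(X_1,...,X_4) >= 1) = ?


P(min >= 1) = P(all X_i >= 1) = (P(X_1 >= 1))^4
= (4/4)^4 = 1^4 = 1

1


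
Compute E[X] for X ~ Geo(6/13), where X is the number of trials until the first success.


For geometric (trials until first success), E[X] = 1/p = 1/(6/13) = 13/6

13/6


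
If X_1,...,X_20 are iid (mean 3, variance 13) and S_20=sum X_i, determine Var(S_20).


By independence, Var(S_n) = n*Var(X_1) = 20*13 = 260

260


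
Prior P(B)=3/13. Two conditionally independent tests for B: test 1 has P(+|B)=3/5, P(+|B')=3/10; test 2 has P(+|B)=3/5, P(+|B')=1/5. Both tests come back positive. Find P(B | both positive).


After test 1: P(+) = 3/5*3/13 + 3/10*10/13 = 24/65
P(B|+) = (9/65)/(24/65) = 3/8
After test 2 (use post1 as new prior): P(+) = 3/5*3/8 + 1/5*5/8 = 7/20
P(B|+,+) = (9/40)/(7/20) = 9/14

9/14


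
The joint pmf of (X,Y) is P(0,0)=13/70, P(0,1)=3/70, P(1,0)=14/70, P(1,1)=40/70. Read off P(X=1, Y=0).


Read from table: P(X=1, Y=0) = 14/70 = 1/5

1/5


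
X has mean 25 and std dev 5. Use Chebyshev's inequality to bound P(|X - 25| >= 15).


k = 15/5 = 3
Chebyshev: P(|X-mu| >= k*sigma) <= 1/k^2 = 1/3^2 = 1/9

1/9


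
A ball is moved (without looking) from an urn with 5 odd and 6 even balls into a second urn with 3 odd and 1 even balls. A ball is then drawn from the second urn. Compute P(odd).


P(transfer odd) = 5/11; P(transfer even) = 6/11
If odd transferred: Urn II has 4 odd of 5, so P(odd|odd moved) = 4/5
If even transferred: Urn II has 3 odd of 5, so P(odd|even moved) = 3/5
By total probability: P(odd) = 5/11*4/5 + 6/11*3/5 = 38/55

38/55


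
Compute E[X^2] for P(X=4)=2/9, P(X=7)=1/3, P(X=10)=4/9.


E[X^2] = sum(g(x)*P(x))
= 16*2/9 + 49*1/3 + 100*4/9
= 193/3

193/3


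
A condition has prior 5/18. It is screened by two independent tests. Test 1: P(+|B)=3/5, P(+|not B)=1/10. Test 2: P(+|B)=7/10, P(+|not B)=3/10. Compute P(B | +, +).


After test 1: P(+) = 3/5*5/18 + 1/10*13/18 = 43/180
P(B|+) = (1/6)/(43/180) = 30/43
After test 2 (use post1 as new prior): P(+) = 7/10*30/43 + 3/10*13/43 = 249/430
P(B|+,+) = (21/43)/(249/430) = 70/83

70/83


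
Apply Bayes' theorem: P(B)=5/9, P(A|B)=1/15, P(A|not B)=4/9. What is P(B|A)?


P(A) = P(A|B)P(B) + P(A|B')P(B') = 1/15*5/9 + 4/9*4/9 = 19/81
P(B|A) = P(A|B)P(B)/P(A) = (1/27)/(19/81) = 3/19

3/19


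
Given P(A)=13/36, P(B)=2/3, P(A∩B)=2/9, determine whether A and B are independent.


P(A)*P(B) = 13/36*2/3 = 13/54
P(A∩B) = 2/9 != 13/54, so not independent

No, A and B are not independent


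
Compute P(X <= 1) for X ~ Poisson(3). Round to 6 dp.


P(X<=1) = e^(-3)*3^0/0! + e^(-3)*3^1/1!
≈ 0.0497870684 + 0.1493612051
= 0.1991482735
≈ 0.199148

0.199148


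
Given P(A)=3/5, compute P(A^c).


P(A') = 1 - P(A) = 1 - 3/5 = 2/5

2/5


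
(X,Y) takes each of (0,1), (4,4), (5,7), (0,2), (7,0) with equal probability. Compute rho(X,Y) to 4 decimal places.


Cov(X,Y) = 1.2400, Var(X) = 7.7600, Var(Y) = 6.1600
rho = Cov/(sqrt(VarX)*sqrt(VarY)) = 0.1793

0.1793


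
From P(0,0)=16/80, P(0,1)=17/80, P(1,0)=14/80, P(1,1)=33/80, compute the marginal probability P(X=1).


P(X=1) = P(1,0)+P(1,1) = 14/80 + 33/80 = 47/80

47/80


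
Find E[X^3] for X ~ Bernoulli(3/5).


For Bernoulli: X in {0,1}
E[X^3] = 0^3*(1-3/5) + 1^3*3/5 = 3/5

3/5


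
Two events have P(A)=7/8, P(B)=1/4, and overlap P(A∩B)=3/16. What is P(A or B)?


P(A∪B) = P(A) + P(B) - P(A∩B)
= 7/8 + 1/4 - 3/16 = 15/16

15/16


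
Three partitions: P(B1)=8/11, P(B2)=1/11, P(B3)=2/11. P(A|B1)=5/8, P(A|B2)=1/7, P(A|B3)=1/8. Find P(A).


P(A) = P(A|B1)P(B1) + P(A|B2)P(B2) + P(A|B3)P(B3)
= 5/8*8/11 + 1/7*1/11 + 1/8*2/11
= 5/11 + 1/77 + 1/44 = 151/308

151/308


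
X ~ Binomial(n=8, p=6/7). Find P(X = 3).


P(X=3) = C(8,3) * p^3 * (1-p)^5
= 56 * 216/343 * 1/16807
= 1728/823543

1728/823543


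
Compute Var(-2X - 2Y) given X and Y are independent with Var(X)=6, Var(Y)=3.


Independence => Cov(X,Y)=0
Var(-2X - 2Y) = (-2)^2*Var(X) + (-2)^2*Var(Y)
= 4*6 + 4*3 = 36

36


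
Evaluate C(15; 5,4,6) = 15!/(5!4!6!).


15! = 1307674368000
Denominator: 5!=120 * 4!=24 * 6!=720
Coefficient = 1307674368000 / 2073600 = 630630

630630


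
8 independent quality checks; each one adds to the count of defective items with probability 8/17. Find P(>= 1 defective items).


P(at least one) = 1 - P(none)
P(none) = (1 - 8/17)^8 = (9/17)^8 = 43046721/6975757441
P(at least one) = 1 - 43046721/6975757441 = 6932710720/6975757441

6932710720/6975757441


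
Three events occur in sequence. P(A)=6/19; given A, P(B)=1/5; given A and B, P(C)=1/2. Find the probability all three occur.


P(A∩B∩C) = P(A) * P(B|A) * P(C|A∩B)
= 6/19 * 1/5 * 1/2
= 6/95 * 1/2 = 3/95

3/95


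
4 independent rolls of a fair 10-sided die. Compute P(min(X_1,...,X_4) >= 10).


P(min >= 10) = P(all X_i >= 10) = (P(X_1 >= 10))^4
= (1/10)^4 = 1/10000

1/10000


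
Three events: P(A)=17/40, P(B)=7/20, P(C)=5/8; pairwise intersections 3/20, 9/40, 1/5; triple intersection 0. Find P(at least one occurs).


P(A∪B∪C) = P(A)+P(B)+P(C) - P(AB)-P(AC)-P(BC) + P(ABC)
= 17/40+7/20+5/8 - 3/20-9/40-1/5 + 0
= 33/40

33/40


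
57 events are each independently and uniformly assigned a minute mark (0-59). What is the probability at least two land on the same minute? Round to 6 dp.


P(all different) = prod((60-i)/60 for i=0..56) = 0.000000
P(at least one match) = 1 - 0.000000 = 1.000000

1.000000


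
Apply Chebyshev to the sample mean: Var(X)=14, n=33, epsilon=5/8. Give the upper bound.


Var(Xbar) = Var(X)/n = 14/33
Chebyshev: P(|Xbar-mu| >= 5/8) <= Var(Xbar)/(5/8)^2 = (14/33)/(25/64) = 896/825
Bound exceeds 1, so trivial bound: 1

1


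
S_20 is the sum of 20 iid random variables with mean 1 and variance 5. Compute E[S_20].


E[S_n] = n*E[X_1] = 20*1 = 20

20


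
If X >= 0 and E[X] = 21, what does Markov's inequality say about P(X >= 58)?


Markov: P(X >= a) <= E[X]/a
P(X >= 58) <= 21/58

21/58


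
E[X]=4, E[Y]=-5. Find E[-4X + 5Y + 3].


E[-4X + 5Y + 3] = -4*E[X] + 5*E[Y] + 3
= (-4)*(4) + (5)*(-5) + (3)
= -16 - 25 + 3 = -38

-38


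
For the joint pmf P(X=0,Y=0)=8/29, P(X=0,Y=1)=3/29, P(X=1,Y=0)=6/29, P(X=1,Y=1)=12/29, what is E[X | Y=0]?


P(Y=0) = 14/29
E[X|Y=0] = (0*8 + 1*6)/14 = 6/14 = 3/7

3/7


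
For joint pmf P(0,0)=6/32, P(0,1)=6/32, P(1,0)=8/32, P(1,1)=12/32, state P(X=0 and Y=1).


Read from table: P(X=0, Y=1) = 6/32 = 3/16

3/16


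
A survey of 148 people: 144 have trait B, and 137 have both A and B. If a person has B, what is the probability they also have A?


P(A|B) = P(A∩B)/P(B) = (137/148)/(144/148) = 137/144

137/144


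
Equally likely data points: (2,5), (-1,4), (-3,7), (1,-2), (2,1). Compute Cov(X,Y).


E[X]=1/5, E[Y]=3, E[XY]=-3
Cov(X,Y) = E[XY] - E[X]E[Y] = -3 - 1/5*3 = -18/5

-18/5


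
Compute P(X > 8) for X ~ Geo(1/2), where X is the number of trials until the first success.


P(X > 8) = P(first 8 trials all fail) = (1-p)^8 = (1/2)^8 = 1/256

1/256
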